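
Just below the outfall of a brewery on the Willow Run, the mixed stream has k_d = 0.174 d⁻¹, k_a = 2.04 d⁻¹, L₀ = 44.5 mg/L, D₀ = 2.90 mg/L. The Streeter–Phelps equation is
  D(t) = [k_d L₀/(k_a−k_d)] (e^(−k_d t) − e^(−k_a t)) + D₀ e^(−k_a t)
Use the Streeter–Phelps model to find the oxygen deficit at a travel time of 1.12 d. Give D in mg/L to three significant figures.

k_d L₀/(k_a−k_d) = 0.174×44.5/(2.04−0.174) = 7.743/1.866 = 4.150 mg/L.
e^(−k_d t) = e^(−0.174×1.120) = 0.8229; e^(−k_a t) = e^(−2.04×1.120) = 0.1018.
D = 4.150 × (0.8229 − 0.1018) + 2.90 × 0.1018 = 2.992 + 0.2952 = 3.288 mg/L.

D ≈ 3.29 mg/L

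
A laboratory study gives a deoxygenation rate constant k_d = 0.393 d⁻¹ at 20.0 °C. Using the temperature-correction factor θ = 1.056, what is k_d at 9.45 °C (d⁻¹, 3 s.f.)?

k_d ≈ 0.221 d⁻¹

k_d(T₂) = k_d(T₁) · θ^(T₂−T₁) = 0.393 × 1.056^(9.45−20.0)
= 0.393 × 1.056^-10.6 = 0.393 × 0.5628 = 0.2212 d⁻¹.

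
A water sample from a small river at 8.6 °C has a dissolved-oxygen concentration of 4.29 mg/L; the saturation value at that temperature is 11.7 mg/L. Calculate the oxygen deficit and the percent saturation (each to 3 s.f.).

D = C_s − C = 11.7 − 4.29 = 7.41 mg/L.
% saturation = 4.29/11.7 × 100 = 36.7 %.

D ≈ 7.41 mg/L; 36.7 % saturation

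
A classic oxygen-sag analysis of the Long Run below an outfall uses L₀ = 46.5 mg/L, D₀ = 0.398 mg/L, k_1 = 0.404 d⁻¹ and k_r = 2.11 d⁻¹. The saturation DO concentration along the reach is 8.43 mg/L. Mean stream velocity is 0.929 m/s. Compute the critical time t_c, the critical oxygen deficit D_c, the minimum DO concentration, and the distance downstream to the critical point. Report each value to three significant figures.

t_c ≈ 0.947 d; D_c ≈ 6.07 mg/L; min DO ≈ 2.36 mg/L; x_c ≈ 76.0 km

With k_r/k_1 = 5.223 and 1 − D₀(k_r−k_1)/(k_1 L₀) = 0.9639,
t_c = ln(5.223 × 0.9639) / (2.11 − 0.404) = ln(5.034) / 1.706 = 1.616/1.706 = 0.9474 d.
D_c = (k_1/k_r) L₀ e^(−k_1 t_c) = (0.404/2.11) × 46.5 × e^(−0.404×0.9474) = 0.1915 × 46.5 × 0.6820 = 6.072 mg/L.
Minimum DO = C_s − D_c = 8.43 − 6.072 = 2.358 mg/L.
x_c = v t_c = 0.929 m/s × 0.9474 d × 86400 s/d = 76040 m ≈ 76.0 km.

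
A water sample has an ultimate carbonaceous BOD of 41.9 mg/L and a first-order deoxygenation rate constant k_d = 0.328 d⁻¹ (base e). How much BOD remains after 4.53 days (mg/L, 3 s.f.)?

L ≈ 9.48 mg/L

L_t = L₀ e^(−k_d t) = 41.9 × e^(−0.328×4.53) = 41.9 × 0.2263 = 9.482 mg/L.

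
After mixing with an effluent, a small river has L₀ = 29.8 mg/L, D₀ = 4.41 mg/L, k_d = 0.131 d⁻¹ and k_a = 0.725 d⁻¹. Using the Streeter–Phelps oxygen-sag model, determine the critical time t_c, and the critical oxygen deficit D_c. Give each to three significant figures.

t_c ≈ 1.01 d; D_c ≈ 4.72 mg/L

With k_a/k_d = 5.534 and 1 − D₀(k_a−k_d)/(k_d L₀) = 0.3290,
t_c = ln(5.534 × 0.3290) / (0.725 − 0.131) = ln(1.821) / 0.5940 = 0.5992/0.5940 = 1.009 d.
D_c = (k_d/k_a) L₀ e^(−k_d t_c) = (0.131/0.725) × 29.8 × e^(−0.131×1.009) = 0.1807 × 29.8 × 0.8762 = 4.718 mg/L.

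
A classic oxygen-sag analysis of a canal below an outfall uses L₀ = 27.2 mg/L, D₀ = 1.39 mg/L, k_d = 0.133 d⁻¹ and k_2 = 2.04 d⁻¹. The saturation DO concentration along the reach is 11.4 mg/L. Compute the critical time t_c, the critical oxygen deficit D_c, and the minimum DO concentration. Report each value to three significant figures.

t_c = [1/(k_2−k_d)] ln[(k_2/k_d)(1 − D₀(k_2−k_d)/(k_d L₀))]
= [1/(2.04−0.133)] ln[(2.04/0.133)(1 − 1.39×1.907/(0.133×27.2))]
= (1/1.907) ln[15.34 × 0.2673] = 0.5244 × ln(4.099) = 0.5244 × 1.411 = 0.7398 d.
D_c = (k_d/k_2) L₀ e^(−k_d t_c) = (0.133/2.04) × 27.2 × e^(−0.133×0.7398) = 0.06520 × 27.2 × 0.9063 = 1.607 mg/L.
Minimum DO = C_s − D_c = 11.4 − 1.607 = 9.793 mg/L.

t_c ≈ 0.740 d; D_c ≈ 1.61 mg/L; min DO ≈ 9.79 mg/L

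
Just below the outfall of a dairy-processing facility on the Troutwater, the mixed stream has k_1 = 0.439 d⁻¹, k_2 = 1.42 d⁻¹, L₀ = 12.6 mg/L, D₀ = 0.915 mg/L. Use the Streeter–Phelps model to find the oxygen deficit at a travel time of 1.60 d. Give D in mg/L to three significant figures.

k_1 L₀/(k_2−k_1) = 0.439×12.6/(1.42−0.439) = 5.531/0.9810 = 5.639 mg/L.
e^(−k_1 t) = e^(−0.439×1.600) = 0.4954; e^(−k_2 t) = e^(−1.42×1.600) = 0.1031.
D = 5.639 × (0.4954 − 0.1031) + 0.915 × 0.1031 = 2.212 + 0.09434 = 2.306 mg/L.

D ≈ 2.31 mg/L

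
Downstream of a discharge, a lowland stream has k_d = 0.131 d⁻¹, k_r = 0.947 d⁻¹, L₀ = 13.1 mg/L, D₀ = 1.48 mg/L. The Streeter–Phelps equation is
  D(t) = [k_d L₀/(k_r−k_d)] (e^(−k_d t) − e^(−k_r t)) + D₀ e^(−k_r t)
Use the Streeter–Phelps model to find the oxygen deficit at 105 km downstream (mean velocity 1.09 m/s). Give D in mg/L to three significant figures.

D ≈ 1.60 mg/L

Travel time t = x/v = 105 km / (1.09 m/s) = 105000 m / 1.09 m/s = 96330 s = 1.115 d.
k_d L₀/(k_r−k_d) = 0.131×13.1/(0.947−0.131) = 1.716/0.8160 = 2.103 mg/L.
e^(−k_d t) = e^(−0.131×1.115) = 0.8641; e^(−k_r t) = e^(−0.947×1.115) = 0.3479.
D = 2.103 × (0.8641 − 0.3479) + 1.48 × 0.3479 = 1.086 + 0.5149 = 1.601 mg/L.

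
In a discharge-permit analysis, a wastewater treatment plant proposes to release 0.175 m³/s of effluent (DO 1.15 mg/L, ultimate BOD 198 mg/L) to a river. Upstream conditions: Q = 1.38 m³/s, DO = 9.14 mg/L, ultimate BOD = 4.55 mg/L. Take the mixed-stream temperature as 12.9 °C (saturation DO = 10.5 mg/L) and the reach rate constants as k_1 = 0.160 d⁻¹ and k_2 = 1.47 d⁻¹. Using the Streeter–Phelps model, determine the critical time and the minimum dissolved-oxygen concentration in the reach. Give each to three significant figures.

Mixed DO = (1.38×9.14 + 0.175×1.15)/(1.38+0.175) = 12.81/1.555 = 8.241 mg/L.
Mixed L₀ = (1.38×4.55 + 0.175×198)/(1.555) = 40.93/1.555 = 26.32 mg/L.
Initial deficit D₀ = C_s − DO₀ = 10.5 − 8.241 = 2.259 mg/L.
t_c = (1/1.310) ln[(1.47/0.160)(1 − 2.259×1.310/(0.160×26.32))] = 0.7634 × ln(2.731) = 0.7669 d.
D_c = (0.160/1.47) × 26.32 × e^(−0.160×0.7669) = 0.1088 × 26.32 × 0.8845 = 2.534 mg/L.
Minimum DO = 10.5 − 2.534 = 7.966 mg/L.

t_c ≈ 0.767 d; minimum DO ≈ 7.97 mg/L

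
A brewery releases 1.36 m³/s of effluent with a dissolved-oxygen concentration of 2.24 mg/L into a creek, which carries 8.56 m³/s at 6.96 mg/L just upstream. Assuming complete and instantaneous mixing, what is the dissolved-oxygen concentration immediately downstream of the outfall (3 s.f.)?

Flow-weighted mixing: C = (Q_r C_r + Q_w C_w)/(Q_r + Q_w)
= (8.56×6.96 + 1.36×2.24)/(8.56 + 1.36) = 62.62/9.920 = 6.313 mg/L.

6.31 mg/L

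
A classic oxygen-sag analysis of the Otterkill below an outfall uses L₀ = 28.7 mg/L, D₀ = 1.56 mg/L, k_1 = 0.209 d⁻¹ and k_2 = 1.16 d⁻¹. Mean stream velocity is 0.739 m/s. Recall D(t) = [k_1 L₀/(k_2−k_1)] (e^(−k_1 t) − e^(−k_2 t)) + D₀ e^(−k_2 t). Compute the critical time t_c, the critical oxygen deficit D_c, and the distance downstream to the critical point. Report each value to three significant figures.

At the critical point dD/dt = 0, so k_1 L₀ e^(−k_1 t) = k_2 D. Substituting D(t) from the Streeter–Phelps equation and solving for t gives
t_c = ln[(k_2/k_1)(1 − D₀(k_2−k_1)/(k_1 L₀))] / (k_2−k_1).
Here k_2−k_1 = 0.9510 d⁻¹ and 1 − D₀(k_2−k_1)/(k_1 L₀) = 1 − 1.56×0.9510/(0.209×28.7) = 0.7527, so
t_c = ln(5.550 × 0.7527) / 0.9510 = 1.430 / 0.9510 = 1.503 d.
D_c = (k_1/k_2) L₀ e^(−k_1 t_c) = (0.209/1.16) × 28.7 × e^(−0.209×1.503) = 0.1802 × 28.7 × 0.7304 = 3.777 mg/L.
x_c = v t_c = 0.739 m/s × 1.503 d × 86400 s/d = 95990 m ≈ 96.0 km.

t_c ≈ 1.50 d; D_c ≈ 3.78 mg/L; x_c ≈ 96.0 km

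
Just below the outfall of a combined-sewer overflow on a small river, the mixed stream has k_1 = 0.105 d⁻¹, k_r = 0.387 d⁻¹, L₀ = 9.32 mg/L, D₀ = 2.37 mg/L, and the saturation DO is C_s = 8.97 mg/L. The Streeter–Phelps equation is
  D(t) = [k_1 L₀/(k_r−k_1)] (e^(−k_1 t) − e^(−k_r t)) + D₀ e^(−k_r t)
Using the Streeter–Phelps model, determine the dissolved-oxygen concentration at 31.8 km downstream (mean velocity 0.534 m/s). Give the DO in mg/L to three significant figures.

DO ≈ 6.58 mg/L

Travel time t = x/v = 31.8 km / (0.534 m/s) = 31800 m / 0.534 m/s = 59550 s = 0.6892 d.
k_1 L₀/(k_r−k_1) = 0.105×9.32/(0.387−0.105) = 0.9786/0.2820 = 3.470 mg/L.
e^(−k_1 t) = e^(−0.105×0.6892) = 0.9302; e^(−k_r t) = e^(−0.387×0.6892) = 0.7659.
D = 3.470 × (0.9302 − 0.7659) + 2.37 × 0.7659 = 0.5702 + 1.815 = 2.385 mg/L.
DO = C_s − D = 8.97 − 2.385 = 6.585 mg/L.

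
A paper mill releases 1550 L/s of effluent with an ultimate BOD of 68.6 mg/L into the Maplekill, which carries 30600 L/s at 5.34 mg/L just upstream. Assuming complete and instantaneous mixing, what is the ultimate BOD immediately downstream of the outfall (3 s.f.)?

Flow-weighted mixing: C = (Q_r C_r + Q_w C_w)/(Q_r + Q_w)
= (30600×5.34 + 1550×68.6)/(30600 + 1550) = 269700/32150 = 8.390 mg/L.

8.39 mg/L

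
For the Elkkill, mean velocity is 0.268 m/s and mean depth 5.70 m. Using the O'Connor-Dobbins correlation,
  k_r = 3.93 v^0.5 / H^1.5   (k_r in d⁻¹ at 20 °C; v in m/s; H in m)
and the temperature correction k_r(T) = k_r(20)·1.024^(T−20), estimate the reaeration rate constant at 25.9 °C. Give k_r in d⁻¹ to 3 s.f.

k_r ≈ 0.172 d⁻¹

k_r(20) = 3.93 × 0.268^0.5 / 5.70^1.5 = 3.93 × 0.5177 / 13.61 = 0.1495 d⁻¹.
k_r(25.9) = 0.1495 × 1.024^(25.9−20) = 0.1495 × 1.150 = 0.1720 d⁻¹.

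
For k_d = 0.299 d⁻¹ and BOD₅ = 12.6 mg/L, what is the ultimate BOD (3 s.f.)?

L₀ ≈ 16.2 mg/L

BOD₅ = L₀(1 − e^(−5k_d)) ⇒ L₀ = BOD₅ / (1 − e^(−5×0.299))
= 12.6 / (1 − 0.2242) = 12.6 / 0.7758 = 16.24 mg/L.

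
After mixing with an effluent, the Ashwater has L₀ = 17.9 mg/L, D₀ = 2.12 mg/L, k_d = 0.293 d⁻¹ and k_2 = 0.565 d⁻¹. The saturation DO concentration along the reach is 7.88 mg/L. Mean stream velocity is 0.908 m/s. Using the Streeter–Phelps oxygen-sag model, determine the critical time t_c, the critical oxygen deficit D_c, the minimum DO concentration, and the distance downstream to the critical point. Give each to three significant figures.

t_c ≈ 1.99 d; D_c ≈ 5.19 mg/L; min DO ≈ 2.69 mg/L; x_c ≈ 156 km

At the critical point dD/dt = 0, so k_d L₀ e^(−k_d t) = k_2 D. Substituting D(t) from the Streeter–Phelps equation and solving for t gives
t_c = ln[(k_2/k_d)(1 − D₀(k_2−k_d)/(k_d L₀))] / (k_2−k_d).
Here k_2−k_d = 0.2720 d⁻¹ and 1 − D₀(k_2−k_d)/(k_d L₀) = 1 − 2.12×0.2720/(0.293×17.9) = 0.8901, so
t_c = ln(1.928 × 0.8901) / 0.2720 = 0.5402 / 0.2720 = 1.986 d.
L(t_c) = L₀ e^(−k_d t_c) = 17.9 × 0.5588 = 10.00 mg/L, and at the critical point k_2 D_c = k_d L, so D_c = (0.293/0.565) × 10.00 = 5.188 mg/L.
Minimum DO = C_s − D_c = 7.88 − 5.188 = 2.692 mg/L.
x_c = v t_c = 0.908 m/s × 1.986 d × 86400 s/d = 155800 m ≈ 156 km.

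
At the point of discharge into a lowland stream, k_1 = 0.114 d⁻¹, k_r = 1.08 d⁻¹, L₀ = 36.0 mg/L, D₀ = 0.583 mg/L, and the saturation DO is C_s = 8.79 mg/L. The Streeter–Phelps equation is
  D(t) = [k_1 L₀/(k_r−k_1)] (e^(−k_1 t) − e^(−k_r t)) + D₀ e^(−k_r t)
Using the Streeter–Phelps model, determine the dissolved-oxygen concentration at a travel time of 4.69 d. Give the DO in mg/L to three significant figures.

DO ≈ 6.32 mg/L

k_1 L₀/(k_r−k_1) = 0.114×36.0/(1.08−0.114) = 4.104/0.9660 = 4.248 mg/L.
e^(−k_1 t) = e^(−0.114×4.690) = 0.5859; e^(−k_r t) = e^(−1.08×4.690) = 0.006313.
D = 4.248 × (0.5859 − 0.006313) + 0.583 × 0.006313 = 2.462 + 0.003680 = 2.466 mg/L.
DO = C_s − D = 8.79 − 2.466 = 6.324 mg/L.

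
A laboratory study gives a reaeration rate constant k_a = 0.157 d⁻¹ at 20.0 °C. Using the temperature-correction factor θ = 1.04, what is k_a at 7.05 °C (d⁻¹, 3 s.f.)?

k_a(T₂) = k_a(T₁) · θ^(T₂−T₁) = 0.157 × 1.04^(7.05−20.0)
= 0.157 × 1.04^-12.9 = 0.157 × 0.6018 = 0.09448 d⁻¹.

k_a ≈ 0.0945 d⁻¹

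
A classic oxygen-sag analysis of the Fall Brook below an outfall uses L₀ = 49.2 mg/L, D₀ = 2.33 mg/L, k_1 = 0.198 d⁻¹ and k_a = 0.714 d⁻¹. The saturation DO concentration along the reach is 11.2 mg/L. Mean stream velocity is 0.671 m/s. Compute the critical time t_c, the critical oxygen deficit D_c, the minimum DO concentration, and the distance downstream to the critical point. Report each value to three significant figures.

With k_a/k_1 = 3.606 and 1 − D₀(k_a−k_1)/(k_1 L₀) = 0.8766,
t_c = ln(3.606 × 0.8766) / (0.714 − 0.198) = ln(3.161) / 0.5160 = 1.151/0.5160 = 2.230 d.
D_c = (k_1/k_a) L₀ e^(−k_1 t_c) = (0.198/0.714) × 49.2 × e^(−0.198×2.230) = 0.2773 × 49.2 × 0.6430 = 8.773 mg/L.
Minimum DO = C_s − D_c = 11.2 − 8.773 = 2.427 mg/L.
x_c = v t_c = 0.671 m/s × 2.230 d × 86400 s/d = 129300 m ≈ 129 km.

t_c ≈ 2.23 d; D_c ≈ 8.77 mg/L; min DO ≈ 2.43 mg/L; x_c ≈ 129 km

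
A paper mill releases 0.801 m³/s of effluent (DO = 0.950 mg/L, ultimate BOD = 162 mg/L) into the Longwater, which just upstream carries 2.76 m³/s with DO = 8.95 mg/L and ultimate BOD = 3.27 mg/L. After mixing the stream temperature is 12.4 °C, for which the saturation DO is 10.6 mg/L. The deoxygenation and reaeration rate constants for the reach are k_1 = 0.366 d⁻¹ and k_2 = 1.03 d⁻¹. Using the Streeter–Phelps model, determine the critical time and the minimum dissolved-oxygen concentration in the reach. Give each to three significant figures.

t_c ≈ 1.29 d; minimum DO ≈ 1.98 mg/L

Mixed DO = (2.76×8.95 + 0.801×0.950)/(2.76+0.801) = 25.46/3.561 = 7.151 mg/L.
Mixed L₀ = (2.76×3.27 + 0.801×162)/(3.561) = 138.8/3.561 = 38.97 mg/L.
Initial deficit D₀ = C_s − DO₀ = 10.6 − 7.151 = 3.449 mg/L.
t_c = (1/0.6640) ln[(1.03/0.366)(1 − 3.449×0.6640/(0.366×38.97))] = 1.506 × ln(2.362) = 1.295 d.
D_c = (0.366/1.03) × 38.97 × e^(−0.366×1.295) = 0.3553 × 38.97 × 0.6226 = 8.623 mg/L.
Minimum DO = 10.6 − 8.623 = 1.977 mg/L.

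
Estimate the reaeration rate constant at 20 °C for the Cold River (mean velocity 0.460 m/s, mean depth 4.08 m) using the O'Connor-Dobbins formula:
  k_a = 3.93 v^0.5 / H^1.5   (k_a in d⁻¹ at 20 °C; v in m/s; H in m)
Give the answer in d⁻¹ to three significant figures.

k_a = 3.93 × 0.460^0.5 / 4.08^1.5 = 3.93 × 0.6782 / 8.241 = 0.3234 d⁻¹.

k_a ≈ 0.323 d⁻¹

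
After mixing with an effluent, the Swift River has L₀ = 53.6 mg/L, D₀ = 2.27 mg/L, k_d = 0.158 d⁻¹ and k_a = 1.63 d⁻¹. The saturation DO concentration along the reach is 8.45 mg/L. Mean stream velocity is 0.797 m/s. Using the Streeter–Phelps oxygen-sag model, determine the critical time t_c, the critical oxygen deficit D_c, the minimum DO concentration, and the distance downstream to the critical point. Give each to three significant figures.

At the critical point dD/dt = 0, so k_d L₀ e^(−k_d t) = k_a D. Substituting D(t) from the Streeter–Phelps equation and solving for t gives
t_c = ln[(k_a/k_d)(1 − D₀(k_a−k_d)/(k_d L₀))] / (k_a−k_d).
Here k_a−k_d = 1.472 d⁻¹ and 1 − D₀(k_a−k_d)/(k_d L₀) = 1 − 2.27×1.472/(0.158×53.6) = 0.6054, so
t_c = ln(10.32 × 0.6054) / 1.472 = 1.832 / 1.472 = 1.245 d.
L(t_c) = L₀ e^(−k_d t_c) = 53.6 × 0.8215 = 44.03 mg/L, and at the critical point k_a D_c = k_d L, so D_c = (0.158/1.63) × 44.03 = 4.268 mg/L.
Minimum DO = C_s − D_c = 8.45 − 4.268 = 4.182 mg/L.
x_c = v t_c = 0.797 m/s × 1.245 d × 86400 s/d = 85700 m ≈ 85.7 km.

t_c ≈ 1.24 d; D_c ≈ 4.27 mg/L; min DO ≈ 4.18 mg/L; x_c ≈ 85.7 km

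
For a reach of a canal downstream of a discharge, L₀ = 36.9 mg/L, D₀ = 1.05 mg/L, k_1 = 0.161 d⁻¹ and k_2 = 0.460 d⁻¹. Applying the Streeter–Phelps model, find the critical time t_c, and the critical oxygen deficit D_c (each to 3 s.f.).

At the critical point dD/dt = 0, so k_1 L₀ e^(−k_1 t) = k_2 D. Substituting D(t) from the Streeter–Phelps equation and solving for t gives
t_c = ln[(k_2/k_1)(1 − D₀(k_2−k_1)/(k_1 L₀))] / (k_2−k_1).
Here k_2−k_1 = 0.2990 d⁻¹ and 1 − D₀(k_2−k_1)/(k_1 L₀) = 1 − 1.05×0.2990/(0.161×36.9) = 0.9472, so
t_c = ln(2.857 × 0.9472) / 0.2990 = 0.9955 / 0.2990 = 3.330 d.
D_c = (k_1/k_2) L₀ e^(−k_1 t_c) = (0.161/0.460) × 36.9 × e^(−0.161×3.330) = 0.3500 × 36.9 × 0.5851 = 7.556 mg/L.

t_c ≈ 3.33 d; D_c ≈ 7.56 mg/L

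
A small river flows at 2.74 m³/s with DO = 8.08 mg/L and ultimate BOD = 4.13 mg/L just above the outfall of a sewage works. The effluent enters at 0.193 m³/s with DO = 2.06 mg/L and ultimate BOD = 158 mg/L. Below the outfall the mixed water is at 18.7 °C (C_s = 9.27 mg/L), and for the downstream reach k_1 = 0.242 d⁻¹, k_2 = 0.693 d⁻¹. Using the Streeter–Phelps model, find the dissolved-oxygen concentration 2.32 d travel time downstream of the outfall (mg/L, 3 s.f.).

Mixed DO = (2.74×8.08 + 0.193×2.06)/(2.74+0.193) = 22.54/2.933 = 7.684 mg/L.
Mixed L₀ = (2.74×4.13 + 0.193×158)/(2.933) = 41.81/2.933 = 14.26 mg/L.
Initial deficit D₀ = C_s − DO₀ = 9.27 − 7.684 = 1.586 mg/L.
D(2.32) = [0.242×14.26/(0.693−0.242)](e^(−0.242×2.32) − e^(−0.693×2.32)) + 1.586 e^(−0.693×2.32)
= 7.649 × (0.5704 − 0.2003) + 1.586 × 0.2003 = 3.148 mg/L.
DO = 9.27 − 3.148 = 6.122 mg/L.

DO ≈ 6.12 mg/L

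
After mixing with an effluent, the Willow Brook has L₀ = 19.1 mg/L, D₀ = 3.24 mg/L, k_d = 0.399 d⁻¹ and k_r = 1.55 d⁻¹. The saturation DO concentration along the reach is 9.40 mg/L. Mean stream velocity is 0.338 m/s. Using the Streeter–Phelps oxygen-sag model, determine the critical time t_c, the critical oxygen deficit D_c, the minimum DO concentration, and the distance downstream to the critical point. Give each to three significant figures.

At the critical point dD/dt = 0, so k_d L₀ e^(−k_d t) = k_r D. Substituting D(t) from the Streeter–Phelps equation and solving for t gives
t_c = ln[(k_r/k_d)(1 − D₀(k_r−k_d)/(k_d L₀))] / (k_r−k_d).
Here k_r−k_d = 1.151 d⁻¹ and 1 − D₀(k_r−k_d)/(k_d L₀) = 1 − 3.24×1.151/(0.399×19.1) = 0.5107, so
t_c = ln(3.885 × 0.5107) / 1.151 = 0.6850 / 1.151 = 0.5951 d.
L(t_c) = L₀ e^(−k_d t_c) = 19.1 × 0.7886 = 15.06 mg/L, and at the critical point k_r D_c = k_d L, so D_c = (0.399/1.55) × 15.06 = 3.877 mg/L.
Minimum DO = C_s − D_c = 9.40 − 3.877 = 5.523 mg/L.
x_c = v t_c = 0.338 m/s × 0.5951 d × 86400 s/d = 17380 m ≈ 17.4 km.

t_c ≈ 0.595 d; D_c ≈ 3.88 mg/L; min DO ≈ 5.52 mg/L; x_c ≈ 17.4 km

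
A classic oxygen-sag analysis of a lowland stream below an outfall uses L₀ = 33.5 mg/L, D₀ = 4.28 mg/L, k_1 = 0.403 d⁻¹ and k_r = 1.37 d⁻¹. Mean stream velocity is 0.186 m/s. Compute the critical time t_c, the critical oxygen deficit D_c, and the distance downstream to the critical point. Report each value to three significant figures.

t_c ≈ 0.887 d; D_c ≈ 6.89 mg/L; x_c ≈ 14.3 km

At the critical point dD/dt = 0, so k_1 L₀ e^(−k_1 t) = k_r D. Substituting D(t) from the Streeter–Phelps equation and solving for t gives
t_c = ln[(k_r/k_1)(1 − D₀(k_r−k_1)/(k_1 L₀))] / (k_r−k_1).
Here k_r−k_1 = 0.9670 d⁻¹ and 1 − D₀(k_r−k_1)/(k_1 L₀) = 1 − 4.28×0.9670/(0.403×33.5) = 0.6934, so
t_c = ln(3.400 × 0.6934) / 0.9670 = 0.8575 / 0.9670 = 0.8868 d.
D_c = (k_1/k_r) L₀ e^(−k_1 t_c) = (0.403/1.37) × 33.5 × e^(−0.403×0.8868) = 0.2942 × 33.5 × 0.6995 = 6.893 mg/L.
x_c = v t_c = 0.186 m/s × 0.8868 d × 86400 s/d = 14250 m ≈ 14.3 km.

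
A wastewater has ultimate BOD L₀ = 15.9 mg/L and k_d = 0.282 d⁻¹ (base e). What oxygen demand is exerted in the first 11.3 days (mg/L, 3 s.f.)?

y ≈ 15.2 mg/L

y_t = L₀(1 − e^(−k_d t)) = 15.9 × (1 − e^(−0.282×11.3))
= 15.9 × (1 − 0.04131) = 15.9 × 0.9587 = 15.24 mg/L.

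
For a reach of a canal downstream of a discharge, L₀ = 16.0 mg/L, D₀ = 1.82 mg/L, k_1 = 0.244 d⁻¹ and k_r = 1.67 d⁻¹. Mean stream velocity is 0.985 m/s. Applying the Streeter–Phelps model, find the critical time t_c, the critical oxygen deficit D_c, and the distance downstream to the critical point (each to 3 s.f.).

At the critical point dD/dt = 0, so k_1 L₀ e^(−k_1 t) = k_r D. Substituting D(t) from the Streeter–Phelps equation and solving for t gives
t_c = ln[(k_r/k_1)(1 − D₀(k_r−k_1)/(k_1 L₀))] / (k_r−k_1).
Here k_r−k_1 = 1.426 d⁻¹ and 1 − D₀(k_r−k_1)/(k_1 L₀) = 1 − 1.82×1.426/(0.244×16.0) = 0.3352, so
t_c = ln(6.844 × 0.3352) / 1.426 = 0.8304 / 1.426 = 0.5823 d.
D_c = (k_1/k_r) L₀ e^(−k_1 t_c) = (0.244/1.67) × 16.0 × e^(−0.244×0.5823) = 0.1461 × 16.0 × 0.8675 = 2.028 mg/L.
x_c = v t_c = 0.985 m/s × 0.5823 d × 86400 s/d = 49560 m ≈ 49.6 km.

t_c ≈ 0.582 d; D_c ≈ 2.03 mg/L; x_c ≈ 49.6 km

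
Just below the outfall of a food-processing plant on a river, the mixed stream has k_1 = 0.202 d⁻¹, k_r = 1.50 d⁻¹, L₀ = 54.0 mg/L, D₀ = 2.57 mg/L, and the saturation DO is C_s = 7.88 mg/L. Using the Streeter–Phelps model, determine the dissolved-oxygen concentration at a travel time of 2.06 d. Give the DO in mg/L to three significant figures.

k_1 L₀/(k_r−k_1) = 0.202×54.0/(1.50−0.202) = 10.91/1.298 = 8.404 mg/L.
e^(−k_1 t) = e^(−0.202×2.060) = 0.6596; e^(−k_r t) = e^(−1.50×2.060) = 0.04550.
D = 8.404 × (0.6596 − 0.04550) + 2.57 × 0.04550 = 5.161 + 0.1169 = 5.278 mg/L.
DO = C_s − D = 7.88 − 5.278 = 2.602 mg/L.

DO ≈ 2.60 mg/L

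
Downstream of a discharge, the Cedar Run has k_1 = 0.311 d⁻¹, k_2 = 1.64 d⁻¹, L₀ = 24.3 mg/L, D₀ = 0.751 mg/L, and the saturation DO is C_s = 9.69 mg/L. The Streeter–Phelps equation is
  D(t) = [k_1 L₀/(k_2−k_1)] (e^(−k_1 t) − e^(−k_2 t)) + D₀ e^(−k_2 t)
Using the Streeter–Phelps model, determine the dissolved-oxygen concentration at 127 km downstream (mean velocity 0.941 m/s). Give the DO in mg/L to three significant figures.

DO ≈ 6.57 mg/L

Travel time t = x/v = 127 km / (0.941 m/s) = 127000 m / 0.941 m/s = 135000 s = 1.562 d.
k_1 L₀/(k_2−k_1) = 0.311×24.3/(1.64−0.311) = 7.557/1.329 = 5.686 mg/L.
e^(−k_1 t) = e^(−0.311×1.562) = 0.6152; e^(−k_2 t) = e^(−1.64×1.562) = 0.07717.
D = 5.686 × (0.6152 − 0.07717) + 0.751 × 0.07717 = 3.060 + 0.05795 = 3.117 mg/L.
DO = C_s − D = 9.69 − 3.117 = 6.573 mg/L.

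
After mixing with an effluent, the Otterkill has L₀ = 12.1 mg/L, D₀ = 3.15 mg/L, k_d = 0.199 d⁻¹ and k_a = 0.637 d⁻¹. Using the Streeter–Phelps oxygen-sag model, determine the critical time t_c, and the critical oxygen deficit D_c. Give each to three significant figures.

With k_a/k_d = 3.201 and 1 − D₀(k_a−k_d)/(k_d L₀) = 0.4270,
t_c = ln(3.201 × 0.4270) / (0.637 − 0.199) = ln(1.367) / 0.4380 = 0.3125/0.4380 = 0.7135 d.
L(t_c) = L₀ e^(−k_d t_c) = 12.1 × 0.8676 = 10.50 mg/L, and at the critical point k_a D_c = k_d L, so D_c = (0.199/0.637) × 10.50 = 3.280 mg/L.

t_c ≈ 0.714 d; D_c ≈ 3.28 mg/L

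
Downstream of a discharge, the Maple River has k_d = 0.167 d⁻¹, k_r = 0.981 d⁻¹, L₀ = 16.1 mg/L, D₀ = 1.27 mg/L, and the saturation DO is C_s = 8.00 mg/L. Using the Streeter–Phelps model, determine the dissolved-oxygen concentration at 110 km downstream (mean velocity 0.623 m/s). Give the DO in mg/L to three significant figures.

Travel time t = x/v = 110 km / (0.623 m/s) = 110000 m / 0.623 m/s = 176600 s = 2.044 d.
k_d L₀/(k_r−k_d) = 0.167×16.1/(0.981−0.167) = 2.689/0.8140 = 3.303 mg/L.
e^(−k_d t) = e^(−0.167×2.044) = 0.7109; e^(−k_r t) = e^(−0.981×2.044) = 0.1347.
D = 3.303 × (0.7109 − 0.1347) + 1.27 × 0.1347 = 1.903 + 0.1711 = 2.074 mg/L.
DO = C_s − D = 8.00 − 2.074 = 5.926 mg/L.

DO ≈ 5.93 mg/L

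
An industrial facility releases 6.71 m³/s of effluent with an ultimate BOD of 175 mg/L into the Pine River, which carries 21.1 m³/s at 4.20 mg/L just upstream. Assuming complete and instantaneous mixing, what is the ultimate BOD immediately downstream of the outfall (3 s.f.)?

45.4 mg/L

Flow-weighted mixing: C = (Q_r C_r + Q_w C_w)/(Q_r + Q_w)
= (21.1×4.20 + 6.71×175)/(21.1 + 6.71) = 1263/27.81 = 45.41 mg/L.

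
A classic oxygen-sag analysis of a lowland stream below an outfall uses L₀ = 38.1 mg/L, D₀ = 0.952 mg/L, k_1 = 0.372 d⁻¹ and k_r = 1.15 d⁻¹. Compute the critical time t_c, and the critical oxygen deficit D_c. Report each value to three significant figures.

With k_r/k_1 = 3.091 and 1 − D₀(k_r−k_1)/(k_1 L₀) = 0.9477,
t_c = ln(3.091 × 0.9477) / (1.15 − 0.372) = ln(2.930) / 0.7780 = 1.075/0.7780 = 1.382 d.
D_c = (k_1/k_r) L₀ e^(−k_1 t_c) = (0.372/1.15) × 38.1 × e^(−0.372×1.382) = 0.3235 × 38.1 × 0.5981 = 7.371 mg/L.

t_c ≈ 1.38 d; D_c ≈ 7.37 mg/L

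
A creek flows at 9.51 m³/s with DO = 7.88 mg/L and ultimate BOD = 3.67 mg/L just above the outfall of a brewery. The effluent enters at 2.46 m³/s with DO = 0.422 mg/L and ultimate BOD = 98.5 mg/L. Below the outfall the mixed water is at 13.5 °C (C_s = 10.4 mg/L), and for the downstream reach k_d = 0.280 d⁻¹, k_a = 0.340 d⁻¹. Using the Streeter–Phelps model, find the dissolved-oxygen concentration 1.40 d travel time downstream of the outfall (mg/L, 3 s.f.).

DO ≈ 2.00 mg/L

Mixed DO = (9.51×7.88 + 2.46×0.422)/(9.51+2.46) = 75.98/11.97 = 6.347 mg/L.
Mixed L₀ = (9.51×3.67 + 2.46×98.5)/(11.97) = 277.2/11.97 = 23.16 mg/L.
Initial deficit D₀ = C_s − DO₀ = 10.4 − 6.347 = 4.053 mg/L.
D(1.40) = [0.280×23.16/(0.340−0.280)](e^(−0.280×1.40) − e^(−0.340×1.40)) + 4.053 e^(−0.340×1.40)
= 108.1 × (0.6757 − 0.6213) + 4.053 × 0.6213 = 8.401 mg/L.
DO = 10.4 − 8.401 = 1.999 mg/L.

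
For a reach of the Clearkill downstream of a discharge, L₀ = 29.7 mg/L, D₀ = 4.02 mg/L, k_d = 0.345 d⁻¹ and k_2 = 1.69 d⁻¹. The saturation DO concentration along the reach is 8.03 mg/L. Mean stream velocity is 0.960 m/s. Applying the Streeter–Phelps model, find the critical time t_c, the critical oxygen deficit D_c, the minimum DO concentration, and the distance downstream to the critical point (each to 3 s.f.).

t_c = [1/(k_2−k_d)] ln[(k_2/k_d)(1 − D₀(k_2−k_d)/(k_d L₀))]
= [1/(1.69−0.345)] ln[(1.69/0.345)(1 − 4.02×1.345/(0.345×29.7))]
= (1/1.345) ln[4.899 × 0.4723] = 0.7435 × ln(2.314) = 0.7435 × 0.8388 = 0.6237 d.
D_c = (k_d/k_2) L₀ e^(−k_d t_c) = (0.345/1.69) × 29.7 × e^(−0.345×0.6237) = 0.2041 × 29.7 × 0.8064 = 4.889 mg/L.
Minimum DO = C_s − D_c = 8.03 − 4.889 = 3.141 mg/L.
x_c = v t_c = 0.960 m/s × 0.6237 d × 86400 s/d = 51730 m ≈ 51.7 km.

t_c ≈ 0.624 d; D_c ≈ 4.89 mg/L; min DO ≈ 3.14 mg/L; x_c ≈ 51.7 km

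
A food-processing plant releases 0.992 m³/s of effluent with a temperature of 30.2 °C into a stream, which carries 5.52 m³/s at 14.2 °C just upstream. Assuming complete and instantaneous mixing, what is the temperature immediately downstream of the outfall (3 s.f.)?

16.6 °C

Flow-weighted mixing: C = (Q_r C_r + Q_w C_w)/(Q_r + Q_w)
= (5.52×14.2 + 0.992×30.2)/(5.52 + 0.992) = 108.3/6.512 = 16.64 °C.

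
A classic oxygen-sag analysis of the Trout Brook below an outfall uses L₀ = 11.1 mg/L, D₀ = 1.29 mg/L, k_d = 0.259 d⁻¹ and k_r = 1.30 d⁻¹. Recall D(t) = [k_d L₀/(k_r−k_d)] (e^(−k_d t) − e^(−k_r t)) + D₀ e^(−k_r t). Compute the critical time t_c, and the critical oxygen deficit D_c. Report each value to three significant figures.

t_c ≈ 0.945 d; D_c ≈ 1.73 mg/L

t_c = [1/(k_r−k_d)] ln[(k_r/k_d)(1 − D₀(k_r−k_d)/(k_d L₀))]
= [1/(1.30−0.259)] ln[(1.30/0.259)(1 − 1.29×1.041/(0.259×11.1))]
= (1/1.041) ln[5.019 × 0.5329] = 0.9606 × ln(2.675) = 0.9606 × 0.9839 = 0.9451 d.
D_c = (k_d/k_r) L₀ e^(−k_d t_c) = (0.259/1.30) × 11.1 × e^(−0.259×0.9451) = 0.1992 × 11.1 × 0.7829 = 1.731 mg/L.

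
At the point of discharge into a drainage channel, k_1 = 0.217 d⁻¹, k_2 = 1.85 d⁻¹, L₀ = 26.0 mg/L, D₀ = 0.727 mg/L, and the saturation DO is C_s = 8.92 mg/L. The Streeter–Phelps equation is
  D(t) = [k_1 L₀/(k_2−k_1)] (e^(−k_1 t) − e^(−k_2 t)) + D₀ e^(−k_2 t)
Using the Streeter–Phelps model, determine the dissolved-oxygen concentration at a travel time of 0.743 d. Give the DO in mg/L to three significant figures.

k_1 L₀/(k_2−k_1) = 0.217×26.0/(1.85−0.217) = 5.642/1.633 = 3.455 mg/L.
e^(−k_1 t) = e^(−0.217×0.7430) = 0.8511; e^(−k_2 t) = e^(−1.85×0.7430) = 0.2530.
D = 3.455 × (0.8511 − 0.2530) + 0.727 × 0.2530 = 2.067 + 0.1839 = 2.250 mg/L.
DO = C_s − D = 8.92 − 2.250 = 6.670 mg/L.

DO ≈ 6.67 mg/L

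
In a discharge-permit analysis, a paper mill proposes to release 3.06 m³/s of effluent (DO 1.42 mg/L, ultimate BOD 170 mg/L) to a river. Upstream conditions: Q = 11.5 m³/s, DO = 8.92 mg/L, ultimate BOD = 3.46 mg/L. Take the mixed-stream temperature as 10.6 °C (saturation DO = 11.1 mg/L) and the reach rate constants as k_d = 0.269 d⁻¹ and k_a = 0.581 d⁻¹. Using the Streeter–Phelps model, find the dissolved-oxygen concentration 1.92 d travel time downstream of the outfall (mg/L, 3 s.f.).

DO ≈ 0.953 mg/L

Mixed DO = (11.5×8.92 + 3.06×1.42)/(11.5+3.06) = 106.9/14.56 = 7.344 mg/L.
Mixed L₀ = (11.5×3.46 + 3.06×170)/(14.56) = 560.0/14.56 = 38.46 mg/L.
Initial deficit D₀ = C_s − DO₀ = 11.1 − 7.344 = 3.756 mg/L.
D(1.92) = [0.269×38.46/(0.581−0.269)](e^(−0.269×1.92) − e^(−0.581×1.92)) + 3.756 e^(−0.581×1.92)
= 33.16 × (0.5966 − 0.3277) + 3.756 × 0.3277 = 10.15 mg/L.
DO = 11.1 − 10.15 = 0.9531 mg/L.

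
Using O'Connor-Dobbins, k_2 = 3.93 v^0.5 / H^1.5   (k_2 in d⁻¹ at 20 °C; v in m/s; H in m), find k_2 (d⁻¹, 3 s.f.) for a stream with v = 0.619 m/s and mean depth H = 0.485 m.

k_2 = 3.93 × 0.619^0.5 / 0.485^1.5 = 3.93 × 0.7868 / 0.3378 = 9.154 d⁻¹.

k_2 ≈ 9.15 d⁻¹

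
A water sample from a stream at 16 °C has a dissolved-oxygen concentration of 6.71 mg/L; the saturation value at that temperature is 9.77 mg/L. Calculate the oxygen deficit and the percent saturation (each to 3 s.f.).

D = C_s − C = 9.77 − 6.71 = 3.06 mg/L.
% saturation = 6.71/9.77 × 100 = 68.7 %.

D ≈ 3.06 mg/L; 68.7 % saturation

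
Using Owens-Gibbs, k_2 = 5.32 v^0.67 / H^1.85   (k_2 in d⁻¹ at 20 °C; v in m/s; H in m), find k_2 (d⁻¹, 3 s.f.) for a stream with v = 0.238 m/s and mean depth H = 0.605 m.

k_2 = 5.32 × 0.238^0.67 / 0.605^1.85 = 5.32 × 0.3822 / 0.3947 = 5.152 d⁻¹.

k_2 ≈ 5.15 d⁻¹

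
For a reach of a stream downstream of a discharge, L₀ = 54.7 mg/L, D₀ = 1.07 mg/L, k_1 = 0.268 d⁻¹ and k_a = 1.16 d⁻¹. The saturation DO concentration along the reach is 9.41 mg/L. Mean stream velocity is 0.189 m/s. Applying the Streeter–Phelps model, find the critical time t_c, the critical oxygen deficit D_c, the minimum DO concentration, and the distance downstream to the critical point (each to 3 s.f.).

With k_a/k_1 = 4.328 and 1 − D₀(k_a−k_1)/(k_1 L₀) = 0.9349,
t_c = ln(4.328 × 0.9349) / (1.16 − 0.268) = ln(4.047) / 0.8920 = 1.398/0.8920 = 1.567 d.
D_c = (k_1/k_a) L₀ e^(−k_1 t_c) = (0.268/1.16) × 54.7 × e^(−0.268×1.567) = 0.2310 × 54.7 × 0.6571 = 8.304 mg/L.
Minimum DO = C_s − D_c = 9.41 − 8.304 = 1.106 mg/L.
x_c = v t_c = 0.189 m/s × 1.567 d × 86400 s/d = 25590 m ≈ 25.6 km.

t_c ≈ 1.57 d; D_c ≈ 8.30 mg/L; min DO ≈ 1.11 mg/L; x_c ≈ 25.6 km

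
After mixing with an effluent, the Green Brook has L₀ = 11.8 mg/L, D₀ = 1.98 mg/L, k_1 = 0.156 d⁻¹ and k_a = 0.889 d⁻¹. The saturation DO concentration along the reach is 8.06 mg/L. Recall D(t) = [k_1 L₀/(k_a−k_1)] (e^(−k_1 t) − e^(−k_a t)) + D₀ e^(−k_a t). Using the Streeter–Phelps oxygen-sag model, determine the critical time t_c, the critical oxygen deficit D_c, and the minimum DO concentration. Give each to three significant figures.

t_c ≈ 0.255 d; D_c ≈ 1.99 mg/L; min DO ≈ 6.07 mg/L

At the critical point dD/dt = 0, so k_1 L₀ e^(−k_1 t) = k_a D. Substituting D(t) from the Streeter–Phelps equation and solving for t gives
t_c = ln[(k_a/k_1)(1 − D₀(k_a−k_1)/(k_1 L₀))] / (k_a−k_1).
Here k_a−k_1 = 0.7330 d⁻¹ and 1 − D₀(k_a−k_1)/(k_1 L₀) = 1 − 1.98×0.7330/(0.156×11.8) = 0.2116, so
t_c = ln(5.699 × 0.2116) / 0.7330 = 0.1870 / 0.7330 = 0.2552 d.
D_c = (k_1/k_a) L₀ e^(−k_1 t_c) = (0.156/0.889) × 11.8 × e^(−0.156×0.2552) = 0.1755 × 11.8 × 0.9610 = 1.990 mg/L.
Minimum DO = C_s − D_c = 8.06 − 1.990 = 6.070 mg/L.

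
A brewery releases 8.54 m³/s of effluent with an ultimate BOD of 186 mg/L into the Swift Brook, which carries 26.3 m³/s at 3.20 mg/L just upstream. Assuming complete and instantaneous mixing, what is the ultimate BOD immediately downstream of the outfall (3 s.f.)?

Flow-weighted mixing: C = (Q_r C_r + Q_w C_w)/(Q_r + Q_w)
= (26.3×3.20 + 8.54×186)/(26.3 + 8.54) = 1673/34.84 = 48.01 mg/L.

48.0 mg/L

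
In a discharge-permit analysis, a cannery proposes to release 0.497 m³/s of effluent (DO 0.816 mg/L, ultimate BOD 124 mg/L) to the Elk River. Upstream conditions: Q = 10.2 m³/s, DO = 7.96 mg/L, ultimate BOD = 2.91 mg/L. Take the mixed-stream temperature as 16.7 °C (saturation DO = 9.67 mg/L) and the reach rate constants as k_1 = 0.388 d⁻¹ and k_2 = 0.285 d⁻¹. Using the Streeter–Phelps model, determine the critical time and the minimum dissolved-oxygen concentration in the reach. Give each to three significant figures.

t_c ≈ 2.40 d; minimum DO ≈ 5.09 mg/L

Mixed DO = (10.2×7.96 + 0.497×0.816)/(10.2+0.497) = 81.60/10.70 = 7.628 mg/L.
Mixed L₀ = (10.2×2.91 + 0.497×124)/(10.70) = 91.31/10.70 = 8.536 mg/L.
Initial deficit D₀ = C_s − DO₀ = 9.67 − 7.628 = 2.042 mg/L.
t_c = (1/-0.1030) ln[(0.285/0.388)(1 − 2.042×-0.1030/(0.388×8.536))] = -9.709 × ln(0.7812) = 2.398 d.
D_c = (0.388/0.285) × 8.536 × e^(−0.388×2.398) = 1.361 × 8.536 × 0.3945 = 4.584 mg/L.
Minimum DO = 9.67 − 4.584 = 5.086 mg/L.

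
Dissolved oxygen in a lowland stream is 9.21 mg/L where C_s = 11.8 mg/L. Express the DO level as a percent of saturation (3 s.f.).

% saturation = C/C_s × 100 = 9.21/11.8 × 100 = 78.1 %.

78.1 % saturation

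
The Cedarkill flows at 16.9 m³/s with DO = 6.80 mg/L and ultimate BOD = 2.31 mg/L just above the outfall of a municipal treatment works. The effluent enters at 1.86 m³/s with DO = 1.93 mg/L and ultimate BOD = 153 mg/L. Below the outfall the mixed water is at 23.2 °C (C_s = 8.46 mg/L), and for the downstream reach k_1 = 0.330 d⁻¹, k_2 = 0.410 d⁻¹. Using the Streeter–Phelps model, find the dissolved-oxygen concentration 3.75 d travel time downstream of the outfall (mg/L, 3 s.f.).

Mixed DO = (16.9×6.80 + 1.86×1.93)/(16.9+1.86) = 118.5/18.76 = 6.317 mg/L.
Mixed L₀ = (16.9×2.31 + 1.86×153)/(18.76) = 323.6/18.76 = 17.25 mg/L.
Initial deficit D₀ = C_s − DO₀ = 8.46 − 6.317 = 2.143 mg/L.
D(3.75) = [0.330×17.25/(0.410−0.330)](e^(−0.330×3.75) − e^(−0.410×3.75)) + 2.143 e^(−0.410×3.75)
= 71.16 × (0.2901 − 0.2149) + 2.143 × 0.2149 = 5.811 mg/L.
DO = 8.46 − 5.811 = 2.649 mg/L.

DO ≈ 2.65 mg/L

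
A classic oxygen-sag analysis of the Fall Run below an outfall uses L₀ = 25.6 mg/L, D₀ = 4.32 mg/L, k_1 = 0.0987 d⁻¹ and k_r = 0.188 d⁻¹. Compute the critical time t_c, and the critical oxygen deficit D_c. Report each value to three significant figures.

t_c = [1/(k_r−k_1)] ln[(k_r/k_1)(1 − D₀(k_r−k_1)/(k_1 L₀))]
= [1/(0.188−0.0987)] ln[(0.188/0.0987)(1 − 4.32×0.08930/(0.0987×25.6))]
= (1/0.08930) ln[1.905 × 0.8473] = 11.20 × ln(1.614) = 11.20 × 0.4787 = 5.360 d.
L(t_c) = L₀ e^(−k_1 t_c) = 25.6 × 0.5892 = 15.08 mg/L, and at the critical point k_r D_c = k_1 L, so D_c = (0.0987/0.188) × 15.08 = 7.918 mg/L.

t_c ≈ 5.36 d; D_c ≈ 7.92 mg/L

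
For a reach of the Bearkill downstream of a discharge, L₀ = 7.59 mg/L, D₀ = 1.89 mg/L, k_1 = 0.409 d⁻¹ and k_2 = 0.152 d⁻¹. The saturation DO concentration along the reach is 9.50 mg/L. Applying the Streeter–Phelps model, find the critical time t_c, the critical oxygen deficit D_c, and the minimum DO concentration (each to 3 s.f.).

With k_2/k_1 = 0.3716 and 1 − D₀(k_2−k_1)/(k_1 L₀) = 1.156,
t_c = ln(0.3716 × 1.156) / (0.152 − 0.409) = ln(0.4298) / -0.2570 = -0.8445/-0.2570 = 3.286 d.
D_c = (k_1/k_2) L₀ e^(−k_1 t_c) = (0.409/0.152) × 7.59 × e^(−0.409×3.286) = 2.691 × 7.59 × 0.2608 = 5.327 mg/L.
Minimum DO = C_s − D_c = 9.50 − 5.327 = 4.173 mg/L.

t_c ≈ 3.29 d; D_c ≈ 5.33 mg/L; min DO ≈ 4.17 mg/L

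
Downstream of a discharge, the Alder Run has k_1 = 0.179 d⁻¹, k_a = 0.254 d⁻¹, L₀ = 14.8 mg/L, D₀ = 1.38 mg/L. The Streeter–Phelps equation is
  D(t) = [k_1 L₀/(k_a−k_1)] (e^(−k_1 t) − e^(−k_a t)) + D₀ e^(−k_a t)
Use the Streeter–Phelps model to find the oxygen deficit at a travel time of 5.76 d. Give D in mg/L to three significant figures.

D ≈ 4.74 mg/L

k_1 L₀/(k_a−k_1) = 0.179×14.8/(0.254−0.179) = 2.649/0.07500 = 35.32 mg/L.
e^(−k_1 t) = e^(−0.179×5.760) = 0.3566; e^(−k_a t) = e^(−0.254×5.760) = 0.2315.
D = 35.32 × (0.3566 − 0.2315) + 1.38 × 0.2315 = 4.419 + 0.3195 = 4.739 mg/L.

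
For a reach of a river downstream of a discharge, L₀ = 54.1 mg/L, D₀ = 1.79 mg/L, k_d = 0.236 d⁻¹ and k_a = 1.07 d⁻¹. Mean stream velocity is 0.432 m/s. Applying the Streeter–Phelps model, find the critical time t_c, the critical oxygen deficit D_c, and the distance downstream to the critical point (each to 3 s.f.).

t_c ≈ 1.66 d; D_c ≈ 8.06 mg/L; x_c ≈ 62.1 km

At the critical point dD/dt = 0, so k_d L₀ e^(−k_d t) = k_a D. Substituting D(t) from the Streeter–Phelps equation and solving for t gives
t_c = ln[(k_a/k_d)(1 − D₀(k_a−k_d)/(k_d L₀))] / (k_a−k_d).
Here k_a−k_d = 0.8340 d⁻¹ and 1 − D₀(k_a−k_d)/(k_d L₀) = 1 − 1.79×0.8340/(0.236×54.1) = 0.8831, so
t_c = ln(4.534 × 0.8831) / 0.8340 = 1.387 / 0.8340 = 1.663 d.
D_c = (k_d/k_a) L₀ e^(−k_d t_c) = (0.236/1.07) × 54.1 × e^(−0.236×1.663) = 0.2206 × 54.1 × 0.6753 = 8.058 mg/L.
x_c = v t_c = 0.432 m/s × 1.663 d × 86400 s/d = 62080 m ≈ 62.1 km.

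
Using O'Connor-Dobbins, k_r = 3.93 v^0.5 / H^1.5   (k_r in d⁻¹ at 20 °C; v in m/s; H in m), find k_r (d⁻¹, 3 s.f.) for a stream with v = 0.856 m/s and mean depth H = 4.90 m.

k_r = 3.93 × 0.856^0.5 / 4.90^1.5 = 3.93 × 0.9252 / 10.85 = 0.3352 d⁻¹.

k_r ≈ 0.335 d⁻¹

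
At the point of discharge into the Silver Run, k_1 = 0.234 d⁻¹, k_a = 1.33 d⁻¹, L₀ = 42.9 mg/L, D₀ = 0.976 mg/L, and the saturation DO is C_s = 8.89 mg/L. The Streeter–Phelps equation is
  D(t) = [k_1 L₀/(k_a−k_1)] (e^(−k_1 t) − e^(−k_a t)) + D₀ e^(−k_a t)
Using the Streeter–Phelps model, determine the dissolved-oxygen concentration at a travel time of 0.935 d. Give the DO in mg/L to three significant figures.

k_1 L₀/(k_a−k_1) = 0.234×42.9/(1.33−0.234) = 10.04/1.096 = 9.159 mg/L.
e^(−k_1 t) = e^(−0.234×0.9350) = 0.8035; e^(−k_a t) = e^(−1.33×0.9350) = 0.2884.
D = 9.159 × (0.8035 − 0.2884) + 0.976 × 0.2884 = 4.718 + 0.2814 = 5.000 mg/L.
DO = C_s − D = 8.89 − 5.000 = 3.890 mg/L.

DO ≈ 3.89 mg/L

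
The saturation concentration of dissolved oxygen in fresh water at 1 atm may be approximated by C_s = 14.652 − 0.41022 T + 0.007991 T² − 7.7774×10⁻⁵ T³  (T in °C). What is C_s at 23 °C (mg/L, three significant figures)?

C_s = 14.652 − 0.41022×23 + 0.007991×23² − 7.7774×10⁻⁵×23³ = 8.498 mg/L.

C_s ≈ 8.50 mg/L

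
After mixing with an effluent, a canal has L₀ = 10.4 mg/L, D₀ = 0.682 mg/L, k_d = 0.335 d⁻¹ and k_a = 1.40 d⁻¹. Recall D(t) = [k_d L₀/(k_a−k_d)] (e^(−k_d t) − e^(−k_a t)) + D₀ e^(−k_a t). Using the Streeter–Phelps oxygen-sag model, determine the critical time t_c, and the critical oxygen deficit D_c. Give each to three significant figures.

t_c = [1/(k_a−k_d)] ln[(k_a/k_d)(1 − D₀(k_a−k_d)/(k_d L₀))]
= [1/(1.40−0.335)] ln[(1.40/0.335)(1 − 0.682×1.065/(0.335×10.4))]
= (1/1.065) ln[4.179 × 0.7915] = 0.9390 × ln(3.308) = 0.9390 × 1.196 = 1.123 d.
L(t_c) = L₀ e^(−k_d t_c) = 10.4 × 0.6864 = 7.139 mg/L, and at the critical point k_a D_c = k_d L, so D_c = (0.335/1.40) × 7.139 = 1.708 mg/L.

t_c ≈ 1.12 d; D_c ≈ 1.71 mg/L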